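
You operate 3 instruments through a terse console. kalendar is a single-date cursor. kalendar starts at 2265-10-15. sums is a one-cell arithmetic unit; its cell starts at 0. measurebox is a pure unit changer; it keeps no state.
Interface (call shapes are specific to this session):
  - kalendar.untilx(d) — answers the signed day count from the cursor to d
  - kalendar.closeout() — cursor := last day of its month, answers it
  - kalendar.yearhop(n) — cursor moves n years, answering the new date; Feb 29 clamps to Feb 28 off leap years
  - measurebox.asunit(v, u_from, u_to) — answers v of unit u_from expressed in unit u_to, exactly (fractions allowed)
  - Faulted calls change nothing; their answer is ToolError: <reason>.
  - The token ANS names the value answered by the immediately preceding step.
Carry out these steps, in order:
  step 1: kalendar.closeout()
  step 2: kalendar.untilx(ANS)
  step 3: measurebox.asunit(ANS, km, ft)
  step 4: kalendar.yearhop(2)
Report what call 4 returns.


Step: kalendar.closeout[]
Result: 2265-10-31
Step: kalendar.untilx[d=ANS]
Result: 0
Step: measurebox.asunit[v=ANS; u_from=km; u_to=ft]
Result: 0
Step: kalendar.yearhop[n=2]
Result: 2267-10-31

Answer: 2267-10-31


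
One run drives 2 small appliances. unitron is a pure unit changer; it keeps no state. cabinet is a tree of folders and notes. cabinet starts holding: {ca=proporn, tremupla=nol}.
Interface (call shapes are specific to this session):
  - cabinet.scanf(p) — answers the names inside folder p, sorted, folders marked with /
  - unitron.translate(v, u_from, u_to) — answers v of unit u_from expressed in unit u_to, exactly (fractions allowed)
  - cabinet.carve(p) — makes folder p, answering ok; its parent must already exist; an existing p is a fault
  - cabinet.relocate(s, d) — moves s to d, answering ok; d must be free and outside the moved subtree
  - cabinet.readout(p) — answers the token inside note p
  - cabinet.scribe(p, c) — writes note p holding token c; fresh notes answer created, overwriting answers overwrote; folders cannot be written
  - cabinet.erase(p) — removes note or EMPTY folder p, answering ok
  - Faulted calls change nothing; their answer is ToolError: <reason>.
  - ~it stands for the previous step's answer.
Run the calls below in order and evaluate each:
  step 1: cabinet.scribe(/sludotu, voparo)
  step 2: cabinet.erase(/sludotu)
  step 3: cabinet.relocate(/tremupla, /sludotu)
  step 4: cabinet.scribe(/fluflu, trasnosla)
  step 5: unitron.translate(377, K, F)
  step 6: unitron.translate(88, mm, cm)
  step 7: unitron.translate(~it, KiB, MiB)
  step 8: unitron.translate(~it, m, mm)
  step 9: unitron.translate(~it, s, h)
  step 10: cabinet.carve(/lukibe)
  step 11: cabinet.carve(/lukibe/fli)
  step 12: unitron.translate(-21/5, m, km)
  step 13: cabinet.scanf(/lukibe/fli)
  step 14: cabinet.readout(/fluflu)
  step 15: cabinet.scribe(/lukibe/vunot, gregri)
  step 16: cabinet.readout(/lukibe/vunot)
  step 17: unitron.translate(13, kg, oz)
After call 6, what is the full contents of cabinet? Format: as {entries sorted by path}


Answer: {ca=proporn, fluflu=trasnosla, sludotu=nol}

Derivation:
CALL cabinet.scribe[p→/sludotu; c→voparo]
RET  created
CALL cabinet.erase[p→/sludotu]
RET  ok
CALL cabinet.relocate[s→/tremupla; d→/sludotu]
RET  ok
CALL cabinet.scribe[p→/fluflu; c→trasnosla]
RET  created
CALL unitron.translate[v→377; u_from→K; u_to→F]
RET  21893/100
CALL unitron.translate[v→88; u_from→mm; u_to→cm]
RET  44/5
CALL unitron.translate[v→~it; u_from→KiB; u_to→MiB]
RET  11/1280
CALL unitron.translate[v→~it; u_from→m; u_to→mm]
RET  275/32
CALL unitron.translate[v→~it; u_from→s; u_to→h]
RET  11/4608
CALL cabinet.carve[p→/lukibe]
RET  ok
CALL cabinet.carve[p→/lukibe/fli]
RET  ok
CALL unitron.translate[v→-21/5; u_from→m; u_to→km]
RET  -21/5000
CALL cabinet.scanf[p→/lukibe/fli]
RET  []
CALL cabinet.readout[p→/fluflu]
RET  trasnosla
CALL cabinet.scribe[p→/lukibe/vunot; c→gregri]
RET  created
CALL cabinet.readout[p→/lukibe/vunot]
RET  gregri
CALL unitron.translate[v→13; u_from→kg; u_to→oz]
RET  20800000000/45359237


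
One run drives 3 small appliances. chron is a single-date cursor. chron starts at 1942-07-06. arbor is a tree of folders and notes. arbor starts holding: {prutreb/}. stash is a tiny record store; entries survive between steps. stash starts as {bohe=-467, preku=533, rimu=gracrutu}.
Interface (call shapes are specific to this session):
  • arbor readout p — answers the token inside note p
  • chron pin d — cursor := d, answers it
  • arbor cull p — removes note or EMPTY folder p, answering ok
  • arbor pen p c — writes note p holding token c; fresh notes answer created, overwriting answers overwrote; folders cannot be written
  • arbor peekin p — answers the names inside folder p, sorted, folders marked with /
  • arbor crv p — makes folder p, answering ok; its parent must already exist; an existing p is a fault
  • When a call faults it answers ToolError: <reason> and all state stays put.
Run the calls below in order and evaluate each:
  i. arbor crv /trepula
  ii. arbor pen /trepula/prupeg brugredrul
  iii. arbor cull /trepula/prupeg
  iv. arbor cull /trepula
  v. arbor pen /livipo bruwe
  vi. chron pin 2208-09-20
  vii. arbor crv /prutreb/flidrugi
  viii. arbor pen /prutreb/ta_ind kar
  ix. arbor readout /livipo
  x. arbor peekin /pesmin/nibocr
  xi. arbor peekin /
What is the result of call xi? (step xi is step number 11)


Answer: [livipo, prutreb/]

Derivation:
# arbor crv(/trepula) => ok
# arbor pen(/trepula/prupeg, brugredrul) => created
# arbor cull(/trepula/prupeg) => ok
# arbor cull(/trepula) => ok
# arbor pen(/livipo, bruwe) => created
# chron pin(2208-09-20) => 2208-09-20
# arbor crv(/prutreb/flidrugi) => ok
# arbor pen(/prutreb/ta_ind, kar) => created
# arbor readout(/livipo) => bruwe
# arbor peekin(/pesmin/nibocr) => ToolError: not found
# arbor peekin(/) => [livipo, prutreb/]


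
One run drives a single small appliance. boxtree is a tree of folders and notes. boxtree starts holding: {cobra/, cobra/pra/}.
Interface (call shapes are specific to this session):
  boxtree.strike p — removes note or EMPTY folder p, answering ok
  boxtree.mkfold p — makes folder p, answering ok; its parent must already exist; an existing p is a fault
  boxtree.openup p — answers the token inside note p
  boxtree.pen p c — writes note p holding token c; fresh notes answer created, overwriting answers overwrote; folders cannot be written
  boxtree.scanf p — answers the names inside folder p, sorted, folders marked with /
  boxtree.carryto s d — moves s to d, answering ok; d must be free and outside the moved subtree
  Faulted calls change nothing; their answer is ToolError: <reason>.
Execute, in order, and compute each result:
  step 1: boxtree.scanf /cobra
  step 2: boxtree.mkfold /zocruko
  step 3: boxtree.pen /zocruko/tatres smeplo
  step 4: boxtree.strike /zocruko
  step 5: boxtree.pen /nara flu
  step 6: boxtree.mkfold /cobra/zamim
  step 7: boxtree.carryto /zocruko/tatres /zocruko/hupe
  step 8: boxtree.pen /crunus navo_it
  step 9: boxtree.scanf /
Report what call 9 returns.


Answer: [cobra/, crunus, nara, zocruko/]

Derivation:
% boxtree.scanf /cobra
:: [pra/]
% boxtree.mkfold /zocruko
:: ok
% boxtree.pen /zocruko/tatres smeplo
:: created
% boxtree.strike /zocruko
:: ToolError: not empty
% boxtree.pen /nara flu
:: created
% boxtree.mkfold /cobra/zamim
:: ok
% boxtree.carryto /zocruko/tatres /zocruko/hupe
:: ok
% boxtree.pen /crunus navo_it
:: created
% boxtree.scanf /
:: [cobra/, crunus, nara, zocruko/]


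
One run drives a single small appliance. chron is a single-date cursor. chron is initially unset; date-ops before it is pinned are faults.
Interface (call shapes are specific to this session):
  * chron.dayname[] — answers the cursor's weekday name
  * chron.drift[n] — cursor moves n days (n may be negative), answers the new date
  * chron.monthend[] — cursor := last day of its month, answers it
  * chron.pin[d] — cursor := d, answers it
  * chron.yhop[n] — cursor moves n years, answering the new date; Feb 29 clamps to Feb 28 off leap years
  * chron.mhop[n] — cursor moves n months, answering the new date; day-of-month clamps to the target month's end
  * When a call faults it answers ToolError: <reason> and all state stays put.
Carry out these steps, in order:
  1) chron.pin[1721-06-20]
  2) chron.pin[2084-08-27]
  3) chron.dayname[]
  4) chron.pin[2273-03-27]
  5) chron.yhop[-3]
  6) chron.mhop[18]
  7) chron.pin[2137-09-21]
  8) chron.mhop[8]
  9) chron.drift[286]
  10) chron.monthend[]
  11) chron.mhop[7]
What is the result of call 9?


-> chron.pin(d='1721-06-20')
<- 1721-06-20
-> chron.pin(d='2084-08-27')
<- 2084-08-27
-> chron.dayname()
<- Sunday
-> chron.pin(d='2273-03-27')
<- 2273-03-27
-> chron.yhop(n='-3')
<- 2270-03-27
-> chron.mhop(n='18')
<- 2271-09-27
-> chron.pin(d='2137-09-21')
<- 2137-09-21
-> chron.mhop(n='8')
<- 2138-05-21
-> chron.drift(n='286')
<- 2139-03-03
-> chron.monthend()
<- 2139-03-31
-> chron.mhop(n='7')
<- 2139-10-31

Answer: 2139-03-03


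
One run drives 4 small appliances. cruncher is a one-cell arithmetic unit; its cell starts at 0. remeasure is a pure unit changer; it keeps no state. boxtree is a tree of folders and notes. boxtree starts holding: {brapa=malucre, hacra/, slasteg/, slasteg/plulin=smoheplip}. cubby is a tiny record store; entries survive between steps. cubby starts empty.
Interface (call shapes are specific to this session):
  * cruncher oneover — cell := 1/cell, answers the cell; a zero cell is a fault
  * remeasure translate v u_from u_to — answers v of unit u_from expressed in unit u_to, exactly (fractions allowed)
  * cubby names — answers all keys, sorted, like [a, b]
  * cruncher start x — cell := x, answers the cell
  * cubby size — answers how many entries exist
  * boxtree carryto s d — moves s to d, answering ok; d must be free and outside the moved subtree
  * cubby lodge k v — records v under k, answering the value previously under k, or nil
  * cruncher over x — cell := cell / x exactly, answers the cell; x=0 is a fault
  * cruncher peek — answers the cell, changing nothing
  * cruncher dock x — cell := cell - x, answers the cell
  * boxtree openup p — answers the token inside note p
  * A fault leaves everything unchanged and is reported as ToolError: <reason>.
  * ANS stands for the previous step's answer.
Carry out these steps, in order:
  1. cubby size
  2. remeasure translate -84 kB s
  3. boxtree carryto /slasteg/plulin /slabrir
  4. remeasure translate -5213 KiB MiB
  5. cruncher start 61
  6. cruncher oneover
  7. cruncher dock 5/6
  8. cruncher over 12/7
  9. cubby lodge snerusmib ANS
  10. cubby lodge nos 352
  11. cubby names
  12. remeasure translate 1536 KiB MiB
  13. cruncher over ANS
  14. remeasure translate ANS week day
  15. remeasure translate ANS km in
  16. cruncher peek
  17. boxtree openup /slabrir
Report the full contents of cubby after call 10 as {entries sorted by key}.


! 1. cubby size() ~> 0
! 2. remeasure translate(-84, kB, s) ~> ToolError: incompatible units
! 3. boxtree carryto(/slasteg/plulin, /slabrir) ~> ok
! 4. remeasure translate(-5213, KiB, MiB) ~> -5213/1024
! 5. cruncher start(61) ~> 61
! 6. cruncher oneover() ~> 1/61
! 7. cruncher dock(5/6) ~> -299/366
! 8. cruncher over(12/7) ~> -2093/4392
! 9. cubby lodge(snerusmib, ANS) ~> nil
! 10. cubby lodge(nos, 352) ~> nil
! 11. cubby names() ~> [nos, snerusmib]
! 12. remeasure translate(1536, KiB, MiB) ~> 3/2
! 13. cruncher over(ANS) ~> -2093/6588
! 14. remeasure translate(ANS, week, day) ~> -14651/6588
! 15. remeasure translate(ANS, km, in) ~> -18313750000/209169
! 16. cruncher peek() ~> -2093/6588
! 17. boxtree openup(/slabrir) ~> smoheplip

Answer: {nos=352, snerusmib=-2093/4392}


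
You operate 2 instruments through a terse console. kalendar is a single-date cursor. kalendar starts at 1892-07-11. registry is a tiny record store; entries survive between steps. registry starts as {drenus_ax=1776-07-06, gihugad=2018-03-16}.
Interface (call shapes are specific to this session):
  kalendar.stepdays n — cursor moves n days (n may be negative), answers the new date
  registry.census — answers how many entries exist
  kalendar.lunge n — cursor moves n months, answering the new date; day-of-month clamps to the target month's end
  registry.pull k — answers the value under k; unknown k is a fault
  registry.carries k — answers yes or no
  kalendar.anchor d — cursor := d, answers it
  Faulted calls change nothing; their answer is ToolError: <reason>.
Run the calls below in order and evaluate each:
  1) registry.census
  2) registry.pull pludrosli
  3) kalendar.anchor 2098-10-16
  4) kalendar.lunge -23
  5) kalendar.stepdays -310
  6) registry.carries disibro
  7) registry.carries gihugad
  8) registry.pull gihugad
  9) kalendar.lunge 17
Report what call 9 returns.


Answer: 2097-06-11

Derivation:
% registry.census() == 2
% registry.pull(k→pludrosli) == ToolError: no such key pludrosli
% kalendar.anchor(d→2098-10-16) == 2098-10-16
% kalendar.lunge(n→-23) == 2096-11-16
% kalendar.stepdays(n→-310) == 2096-01-11
% registry.carries(k→disibro) == no
% registry.carries(k→gihugad) == yes
% registry.pull(k→gihugad) == 2018-03-16
% kalendar.lunge(n→17) == 2097-06-11


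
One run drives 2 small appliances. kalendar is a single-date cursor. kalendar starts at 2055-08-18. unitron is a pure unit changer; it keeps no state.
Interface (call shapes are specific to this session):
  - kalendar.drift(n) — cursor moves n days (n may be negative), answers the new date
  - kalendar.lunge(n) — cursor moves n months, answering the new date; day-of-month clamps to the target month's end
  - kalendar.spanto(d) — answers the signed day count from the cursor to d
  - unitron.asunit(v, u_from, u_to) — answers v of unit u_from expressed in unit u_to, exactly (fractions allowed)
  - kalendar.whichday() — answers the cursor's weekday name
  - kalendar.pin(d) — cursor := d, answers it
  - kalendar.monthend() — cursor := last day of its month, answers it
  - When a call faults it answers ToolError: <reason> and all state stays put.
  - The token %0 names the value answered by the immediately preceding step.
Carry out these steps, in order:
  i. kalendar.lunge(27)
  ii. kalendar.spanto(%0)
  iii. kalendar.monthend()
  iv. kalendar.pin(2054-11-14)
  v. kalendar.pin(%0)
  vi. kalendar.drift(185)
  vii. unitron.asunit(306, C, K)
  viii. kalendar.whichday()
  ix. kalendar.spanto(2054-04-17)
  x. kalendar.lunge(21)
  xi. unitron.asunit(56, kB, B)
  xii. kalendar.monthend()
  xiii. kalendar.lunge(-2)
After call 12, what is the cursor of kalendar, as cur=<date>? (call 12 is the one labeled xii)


Answer: cur=2057-02-28

Derivation:
I invoke kalendar.lunge on n='27', and observe 2057-11-18.
I try kalendar.spanto on d='%0', which returns 0.
Now I run kalendar.monthend, — result: 2057-11-30.
Using kalendar.pin on d='2054-11-14', yielding 2054-11-14.
I call kalendar.pin on d='%0', — result: 2054-11-14.
Now I run kalendar.drift on n='185', which returns 2055-05-18.
I try unitron.asunit on v='306', u_from='C', u_to='K', yielding 11583/20.
I call kalendar.whichday, and observe Tuesday.
I use kalendar.spanto on d='2054-04-17', — result: -396.
I invoke kalendar.lunge on n='21', yielding 2057-02-18.
I call unitron.asunit on v='56', u_from='kB', u_to='B', — result: 56000.
Now I run kalendar.monthend, — result: 2057-02-28.
I use kalendar.lunge on n='-2', and see 2056-12-28.


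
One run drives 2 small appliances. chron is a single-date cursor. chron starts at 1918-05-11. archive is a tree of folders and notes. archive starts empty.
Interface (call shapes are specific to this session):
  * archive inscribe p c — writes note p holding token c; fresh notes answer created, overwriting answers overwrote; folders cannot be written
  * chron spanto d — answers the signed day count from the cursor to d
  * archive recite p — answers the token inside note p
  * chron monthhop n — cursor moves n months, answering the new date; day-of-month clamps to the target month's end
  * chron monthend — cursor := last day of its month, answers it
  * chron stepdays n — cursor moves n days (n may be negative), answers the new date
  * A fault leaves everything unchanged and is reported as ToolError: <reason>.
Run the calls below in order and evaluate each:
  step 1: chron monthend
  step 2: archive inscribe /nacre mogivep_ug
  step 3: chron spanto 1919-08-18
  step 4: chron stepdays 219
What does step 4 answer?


% chron monthend
  1918-05-31
% archive inscribe /nacre mogivep_ug
  created
% chron spanto 1919-08-18
  444
% chron stepdays 219
  1919-01-05

Answer: 1919-01-05


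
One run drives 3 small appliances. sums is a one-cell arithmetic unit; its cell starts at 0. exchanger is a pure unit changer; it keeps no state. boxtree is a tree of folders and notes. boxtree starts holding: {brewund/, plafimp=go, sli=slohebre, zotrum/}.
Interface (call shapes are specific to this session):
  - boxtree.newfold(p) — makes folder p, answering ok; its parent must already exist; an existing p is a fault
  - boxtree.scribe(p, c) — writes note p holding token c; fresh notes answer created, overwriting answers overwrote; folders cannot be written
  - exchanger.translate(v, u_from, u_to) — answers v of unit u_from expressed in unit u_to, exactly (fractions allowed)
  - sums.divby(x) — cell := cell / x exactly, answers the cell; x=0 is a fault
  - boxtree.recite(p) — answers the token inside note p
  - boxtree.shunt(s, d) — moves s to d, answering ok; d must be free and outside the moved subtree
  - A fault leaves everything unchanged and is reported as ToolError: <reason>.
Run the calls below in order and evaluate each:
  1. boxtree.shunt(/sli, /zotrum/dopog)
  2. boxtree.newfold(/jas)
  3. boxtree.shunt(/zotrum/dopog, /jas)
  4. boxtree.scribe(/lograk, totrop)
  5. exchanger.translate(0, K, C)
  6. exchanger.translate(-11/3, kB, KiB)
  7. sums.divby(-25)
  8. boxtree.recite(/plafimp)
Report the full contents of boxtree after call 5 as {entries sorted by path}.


Answer: {brewund/, jas/, lograk=totrop, plafimp=go, zotrum/, zotrum/dopog=slohebre}

Derivation:
>>> boxtree.shunt s=/sli d=/zotrum/dopog
  ok
>>> boxtree.newfold p=/jas
  ok
>>> boxtree.shunt s=/zotrum/dopog d=/jas
  ToolError: exists
>>> boxtree.scribe p=/lograk c=totrop
  created
>>> exchanger.translate v=0 u_from=K u_to=C
  -5463/20
>>> exchanger.translate v=-11/3 u_from=kB u_to=KiB
  -1375/384
>>> sums.divby x=-25
  0
>>> boxtree.recite p=/plafimp
  go


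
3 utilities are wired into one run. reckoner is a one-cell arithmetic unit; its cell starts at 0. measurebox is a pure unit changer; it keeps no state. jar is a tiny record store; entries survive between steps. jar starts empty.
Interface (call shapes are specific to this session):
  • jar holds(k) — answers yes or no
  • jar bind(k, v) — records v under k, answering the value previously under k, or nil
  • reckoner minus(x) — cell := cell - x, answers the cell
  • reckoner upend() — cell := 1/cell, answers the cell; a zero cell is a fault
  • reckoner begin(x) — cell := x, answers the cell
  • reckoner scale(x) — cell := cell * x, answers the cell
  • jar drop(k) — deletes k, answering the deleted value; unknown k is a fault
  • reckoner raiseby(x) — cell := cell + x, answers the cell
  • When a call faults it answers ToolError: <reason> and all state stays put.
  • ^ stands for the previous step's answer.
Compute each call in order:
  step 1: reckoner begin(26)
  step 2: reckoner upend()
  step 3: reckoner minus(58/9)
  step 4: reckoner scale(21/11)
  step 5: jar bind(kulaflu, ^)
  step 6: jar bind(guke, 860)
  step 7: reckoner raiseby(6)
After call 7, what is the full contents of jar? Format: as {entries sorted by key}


Answer: {guke=860, kulaflu=-10493/858}

Derivation:
CALL reckoner begin[26]
RET  26
CALL reckoner upend[]
RET  1/26
CALL reckoner minus[58/9]
RET  -1499/234
CALL reckoner scale[21/11]
RET  -10493/858
CALL jar bind[kulaflu; ^]
RET  nil
CALL jar bind[guke; 860]
RET  nil
CALL reckoner raiseby[6]
RET  -5345/858


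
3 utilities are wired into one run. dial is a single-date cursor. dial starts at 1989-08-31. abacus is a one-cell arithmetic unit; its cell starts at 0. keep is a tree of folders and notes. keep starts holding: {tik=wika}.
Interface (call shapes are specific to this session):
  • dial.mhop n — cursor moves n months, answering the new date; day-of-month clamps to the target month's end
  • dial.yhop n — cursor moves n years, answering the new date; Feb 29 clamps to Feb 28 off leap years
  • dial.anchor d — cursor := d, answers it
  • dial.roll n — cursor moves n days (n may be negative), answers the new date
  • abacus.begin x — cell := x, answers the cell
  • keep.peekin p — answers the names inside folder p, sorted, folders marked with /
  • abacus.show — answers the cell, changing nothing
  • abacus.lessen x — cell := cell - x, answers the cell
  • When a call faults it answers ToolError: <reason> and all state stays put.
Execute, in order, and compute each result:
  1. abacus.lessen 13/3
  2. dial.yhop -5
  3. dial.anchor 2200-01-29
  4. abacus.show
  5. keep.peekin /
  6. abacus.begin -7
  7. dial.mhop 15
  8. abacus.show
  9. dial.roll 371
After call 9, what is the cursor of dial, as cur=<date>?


Answer: cur=2202-05-05

Derivation:
Step: lessen[13/3]
Result: -13/3
Step: yhop[-5]
Result: 1984-08-31
Step: anchor[2200-01-29]
Result: 2200-01-29
Step: show[]
Result: -13/3
Step: peekin[/]
Result: [tik]
Step: begin[-7]
Result: -7
Step: mhop[15]
Result: 2201-04-29
Step: show[]
Result: -7
Step: roll[371]
Result: 2202-05-05


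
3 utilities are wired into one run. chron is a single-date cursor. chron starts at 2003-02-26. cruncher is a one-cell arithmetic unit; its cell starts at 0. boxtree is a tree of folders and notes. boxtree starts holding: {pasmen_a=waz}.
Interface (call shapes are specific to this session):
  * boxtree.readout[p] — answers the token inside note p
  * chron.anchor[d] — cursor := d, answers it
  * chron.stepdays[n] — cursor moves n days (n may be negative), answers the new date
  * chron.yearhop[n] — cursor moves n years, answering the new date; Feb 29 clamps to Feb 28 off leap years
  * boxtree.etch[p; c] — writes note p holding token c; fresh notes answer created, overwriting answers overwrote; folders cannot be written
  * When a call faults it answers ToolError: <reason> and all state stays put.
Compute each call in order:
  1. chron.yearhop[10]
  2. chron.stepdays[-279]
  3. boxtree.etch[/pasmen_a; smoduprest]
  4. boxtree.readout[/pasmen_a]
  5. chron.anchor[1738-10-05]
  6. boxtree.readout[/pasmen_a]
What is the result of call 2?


// chron.yearhop(n: 10) -> 2013-02-26
// chron.stepdays(n: -279) -> 2012-05-23
// boxtree.etch(p: /pasmen_a, c: smoduprest) -> overwrote
// boxtree.readout(p: /pasmen_a) -> smoduprest
// chron.anchor(d: 1738-10-05) -> 1738-10-05
// boxtree.readout(p: /pasmen_a) -> smoduprest

Answer: 2012-05-23


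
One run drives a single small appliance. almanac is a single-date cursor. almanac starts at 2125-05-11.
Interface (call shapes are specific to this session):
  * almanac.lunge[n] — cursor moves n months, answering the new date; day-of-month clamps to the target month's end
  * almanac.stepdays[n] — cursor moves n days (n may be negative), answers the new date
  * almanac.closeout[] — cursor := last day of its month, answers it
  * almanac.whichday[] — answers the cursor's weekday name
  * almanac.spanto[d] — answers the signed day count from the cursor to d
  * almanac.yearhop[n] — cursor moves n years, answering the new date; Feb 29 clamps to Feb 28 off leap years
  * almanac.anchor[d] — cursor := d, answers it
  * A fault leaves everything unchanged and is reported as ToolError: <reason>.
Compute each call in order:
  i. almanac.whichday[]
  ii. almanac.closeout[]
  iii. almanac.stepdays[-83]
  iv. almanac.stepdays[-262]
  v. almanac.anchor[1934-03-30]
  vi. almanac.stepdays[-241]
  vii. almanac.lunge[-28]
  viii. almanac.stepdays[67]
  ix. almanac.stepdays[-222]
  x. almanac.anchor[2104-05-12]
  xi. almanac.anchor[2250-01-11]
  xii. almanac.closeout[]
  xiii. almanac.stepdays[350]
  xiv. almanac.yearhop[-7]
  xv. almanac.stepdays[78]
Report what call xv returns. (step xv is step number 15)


Answer: 2244-04-03

Derivation:
% 1. almanac.whichday() => Friday
% 2. almanac.closeout() => 2125-05-31
% 3. almanac.stepdays(n: -83) => 2125-03-09
% 4. almanac.stepdays(n: -262) => 2124-06-20
% 5. almanac.anchor(d: 1934-03-30) => 1934-03-30
% 6. almanac.stepdays(n: -241) => 1933-08-01
% 7. almanac.lunge(n: -28) => 1931-04-01
% 8. almanac.stepdays(n: 67) => 1931-06-07
% 9. almanac.stepdays(n: -222) => 1930-10-28
% 10. almanac.anchor(d: 2104-05-12) => 2104-05-12
% 11. almanac.anchor(d: 2250-01-11) => 2250-01-11
% 12. almanac.closeout() => 2250-01-31
% 13. almanac.stepdays(n: 350) => 2251-01-16
% 14. almanac.yearhop(n: -7) => 2244-01-16
% 15. almanac.stepdays(n: 78) => 2244-04-03


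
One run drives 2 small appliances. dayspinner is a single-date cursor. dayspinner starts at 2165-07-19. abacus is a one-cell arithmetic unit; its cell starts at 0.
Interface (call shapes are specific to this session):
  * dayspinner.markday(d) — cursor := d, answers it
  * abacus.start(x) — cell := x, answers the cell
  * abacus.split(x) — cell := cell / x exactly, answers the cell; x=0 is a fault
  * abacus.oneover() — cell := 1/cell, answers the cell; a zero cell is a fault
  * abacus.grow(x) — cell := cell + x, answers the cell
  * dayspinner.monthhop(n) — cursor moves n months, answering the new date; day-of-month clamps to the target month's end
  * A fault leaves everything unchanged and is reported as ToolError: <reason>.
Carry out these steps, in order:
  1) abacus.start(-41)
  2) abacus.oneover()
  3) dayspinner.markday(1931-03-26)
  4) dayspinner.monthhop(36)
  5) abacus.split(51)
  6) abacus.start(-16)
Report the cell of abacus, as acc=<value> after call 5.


Answer: acc=-1/2091

Derivation:
-> abacus.start(x=-41)
<- -41
-> abacus.oneover()
<- -1/41
-> dayspinner.markday(d=1931-03-26)
<- 1931-03-26
-> dayspinner.monthhop(n=36)
<- 1934-03-26
-> abacus.split(x=51)
<- -1/2091
-> abacus.start(x=-16)
<- -16


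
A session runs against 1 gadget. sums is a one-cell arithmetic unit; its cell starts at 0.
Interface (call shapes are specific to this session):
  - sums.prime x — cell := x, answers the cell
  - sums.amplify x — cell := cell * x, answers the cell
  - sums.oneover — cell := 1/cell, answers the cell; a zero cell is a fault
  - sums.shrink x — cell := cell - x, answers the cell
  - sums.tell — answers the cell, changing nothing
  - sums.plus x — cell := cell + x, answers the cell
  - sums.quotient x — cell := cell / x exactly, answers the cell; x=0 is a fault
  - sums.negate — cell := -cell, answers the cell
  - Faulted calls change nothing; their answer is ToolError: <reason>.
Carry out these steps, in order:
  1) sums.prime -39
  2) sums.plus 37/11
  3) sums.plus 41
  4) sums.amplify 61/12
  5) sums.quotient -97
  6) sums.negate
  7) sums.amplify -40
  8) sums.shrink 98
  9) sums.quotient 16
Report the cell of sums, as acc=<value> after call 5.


% 1. prime(x→-39) == -39
% 2. plus(x→37/11) == -392/11
% 3. plus(x→41) == 59/11
% 4. amplify(x→61/12) == 3599/132
% 5. quotient(x→-97) == -3599/12804
% 6. negate() == 3599/12804
% 7. amplify(x→-40) == -35990/3201
% 8. shrink(x→98) == -349688/3201
% 9. quotient(x→16) == -43711/6402

Answer: acc=-3599/12804


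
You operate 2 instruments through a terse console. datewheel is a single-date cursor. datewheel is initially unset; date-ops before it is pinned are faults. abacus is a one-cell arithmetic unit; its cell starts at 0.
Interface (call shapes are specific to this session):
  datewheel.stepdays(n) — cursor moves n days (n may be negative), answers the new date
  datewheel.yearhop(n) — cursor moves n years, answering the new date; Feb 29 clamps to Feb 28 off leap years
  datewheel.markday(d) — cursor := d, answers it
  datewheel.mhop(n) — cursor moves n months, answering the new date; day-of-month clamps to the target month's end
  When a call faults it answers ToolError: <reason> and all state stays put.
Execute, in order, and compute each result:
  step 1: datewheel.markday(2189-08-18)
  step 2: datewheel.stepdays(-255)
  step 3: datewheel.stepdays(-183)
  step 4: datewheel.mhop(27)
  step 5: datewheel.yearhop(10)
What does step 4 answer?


Step: datewheel.markday[d→2189-08-18]
Result: 2189-08-18
Step: datewheel.stepdays[n→-255]
Result: 2188-12-06
Step: datewheel.stepdays[n→-183]
Result: 2188-06-06
Step: datewheel.mhop[n→27]
Result: 2190-09-06
Step: datewheel.yearhop[n→10]
Result: 2200-09-06

Answer: 2190-09-06


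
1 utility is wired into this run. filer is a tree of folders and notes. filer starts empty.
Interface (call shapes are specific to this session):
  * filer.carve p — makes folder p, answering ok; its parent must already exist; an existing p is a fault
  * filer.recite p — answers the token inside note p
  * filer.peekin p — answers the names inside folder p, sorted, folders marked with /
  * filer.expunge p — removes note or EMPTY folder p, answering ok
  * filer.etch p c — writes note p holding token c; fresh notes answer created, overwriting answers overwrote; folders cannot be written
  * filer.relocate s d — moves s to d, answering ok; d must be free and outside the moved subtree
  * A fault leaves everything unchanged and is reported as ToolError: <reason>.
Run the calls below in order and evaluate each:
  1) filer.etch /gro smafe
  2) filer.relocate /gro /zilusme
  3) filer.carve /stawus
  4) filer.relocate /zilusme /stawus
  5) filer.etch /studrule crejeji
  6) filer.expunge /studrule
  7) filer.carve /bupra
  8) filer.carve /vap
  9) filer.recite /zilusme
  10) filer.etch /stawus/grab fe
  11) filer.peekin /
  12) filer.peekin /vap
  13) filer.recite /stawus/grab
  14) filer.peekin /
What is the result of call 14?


Answer: [bupra/, stawus/, vap/, zilusme]

Derivation:
-> etch(p='/gro', c='smafe')
<- created
-> relocate(s='/gro', d='/zilusme')
<- ok
-> carve(p='/stawus')
<- ok
-> relocate(s='/zilusme', d='/stawus')
<- ToolError: exists
-> etch(p='/studrule', c='crejeji')
<- created
-> expunge(p='/studrule')
<- ok
-> carve(p='/bupra')
<- ok
-> carve(p='/vap')
<- ok
-> recite(p='/zilusme')
<- smafe
-> etch(p='/stawus/grab', c='fe')
<- created
-> peekin(p='/')
<- [bupra/, stawus/, vap/, zilusme]
-> peekin(p='/vap')
<- []
-> recite(p='/stawus/grab')
<- fe
-> peekin(p='/')
<- [bupra/, stawus/, vap/, zilusme]


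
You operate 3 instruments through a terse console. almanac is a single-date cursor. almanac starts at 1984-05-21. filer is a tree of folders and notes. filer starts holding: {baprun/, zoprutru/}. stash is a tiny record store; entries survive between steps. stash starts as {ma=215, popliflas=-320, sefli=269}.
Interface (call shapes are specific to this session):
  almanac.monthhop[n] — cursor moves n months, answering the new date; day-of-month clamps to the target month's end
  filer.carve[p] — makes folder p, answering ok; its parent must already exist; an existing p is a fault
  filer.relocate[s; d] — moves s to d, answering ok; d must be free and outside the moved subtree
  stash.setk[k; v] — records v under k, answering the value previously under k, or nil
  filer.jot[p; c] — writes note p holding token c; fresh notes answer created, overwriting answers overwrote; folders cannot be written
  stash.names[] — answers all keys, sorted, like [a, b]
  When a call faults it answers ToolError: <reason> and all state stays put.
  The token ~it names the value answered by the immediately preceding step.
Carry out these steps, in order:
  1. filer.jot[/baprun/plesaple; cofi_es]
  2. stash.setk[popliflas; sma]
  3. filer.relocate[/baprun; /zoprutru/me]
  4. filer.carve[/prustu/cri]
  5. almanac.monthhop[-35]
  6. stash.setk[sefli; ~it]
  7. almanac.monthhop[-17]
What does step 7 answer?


Answer: 1980-01-21

Derivation:
# 1. jot(p=/baprun/plesaple, c=cofi_es) : created
# 2. setk(k=popliflas, v=sma) : -320
# 3. relocate(s=/baprun, d=/zoprutru/me) : ok
# 4. carve(p=/prustu/cri) : ToolError: no parent
# 5. monthhop(n=-35) : 1981-06-21
# 6. setk(k=sefli, v=~it) : 269
# 7. monthhop(n=-17) : 1980-01-21


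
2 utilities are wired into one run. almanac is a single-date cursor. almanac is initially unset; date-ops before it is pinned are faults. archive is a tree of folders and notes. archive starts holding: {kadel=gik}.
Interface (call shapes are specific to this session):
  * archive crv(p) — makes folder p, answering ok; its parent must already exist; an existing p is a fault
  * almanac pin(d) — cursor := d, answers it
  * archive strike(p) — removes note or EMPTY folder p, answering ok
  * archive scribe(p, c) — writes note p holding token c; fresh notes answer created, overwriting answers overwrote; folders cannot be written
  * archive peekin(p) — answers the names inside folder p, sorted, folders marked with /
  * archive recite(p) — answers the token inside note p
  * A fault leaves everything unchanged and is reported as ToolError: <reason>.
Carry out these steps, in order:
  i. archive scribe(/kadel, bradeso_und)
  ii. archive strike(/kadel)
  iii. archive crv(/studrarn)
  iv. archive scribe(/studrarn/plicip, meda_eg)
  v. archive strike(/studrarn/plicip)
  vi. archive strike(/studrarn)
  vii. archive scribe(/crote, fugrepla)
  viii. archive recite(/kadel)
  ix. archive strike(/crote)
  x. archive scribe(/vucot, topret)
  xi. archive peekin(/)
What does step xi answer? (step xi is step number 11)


Using archive scribe using p='/kadel', c='bradeso_und', and get overwrote.
Invoking archive strike using p='/kadel', and get ok.
I invoke archive crv using p='/studrarn', and see ok.
I call archive scribe using p='/studrarn/plicip', c='meda_eg', — result: created.
I call archive strike using p='/studrarn/plicip', and see ok.
Now I run archive strike using p='/studrarn', and observe ok.
Invoking archive scribe using p='/crote', c='fugrepla', and see created.
I run archive recite using p='/kadel', yielding ToolError: not found.
Then archive strike using p='/crote', and get ok.
Next I call archive scribe using p='/vucot', c='topret', and see created.
Then archive peekin using p='/', and observe [vucot].

Answer: [vucot]


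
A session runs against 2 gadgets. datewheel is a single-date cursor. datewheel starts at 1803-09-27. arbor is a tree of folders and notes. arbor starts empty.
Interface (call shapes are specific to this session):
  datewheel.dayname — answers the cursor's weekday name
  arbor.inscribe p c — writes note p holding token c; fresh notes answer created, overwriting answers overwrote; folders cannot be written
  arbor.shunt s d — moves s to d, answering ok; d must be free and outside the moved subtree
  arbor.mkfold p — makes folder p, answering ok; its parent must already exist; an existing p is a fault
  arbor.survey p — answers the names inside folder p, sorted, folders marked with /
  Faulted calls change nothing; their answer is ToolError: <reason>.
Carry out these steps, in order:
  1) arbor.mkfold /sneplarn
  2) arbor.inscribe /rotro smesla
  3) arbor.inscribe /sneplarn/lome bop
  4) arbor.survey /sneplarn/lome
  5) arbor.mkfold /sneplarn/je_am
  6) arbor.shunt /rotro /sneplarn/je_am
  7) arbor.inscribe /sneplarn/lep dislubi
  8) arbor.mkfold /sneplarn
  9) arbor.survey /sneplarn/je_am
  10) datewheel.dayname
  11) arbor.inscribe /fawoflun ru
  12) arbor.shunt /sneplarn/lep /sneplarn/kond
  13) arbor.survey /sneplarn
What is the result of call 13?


Answer: [je_am/, kond, lome]

Derivation:
==> arbor.mkfold(p→/sneplarn)
<== ok
==> arbor.inscribe(p→/rotro, c→smesla)
<== created
==> arbor.inscribe(p→/sneplarn/lome, c→bop)
<== created
==> arbor.survey(p→/sneplarn/lome)
<== ToolError: not a directory
==> arbor.mkfold(p→/sneplarn/je_am)
<== ok
==> arbor.shunt(s→/rotro, d→/sneplarn/je_am)
<== ToolError: exists
==> arbor.inscribe(p→/sneplarn/lep, c→dislubi)
<== created
==> arbor.mkfold(p→/sneplarn)
<== ToolError: exists
==> arbor.survey(p→/sneplarn/je_am)
<== []
==> datewheel.dayname()
<== Tuesday
==> arbor.inscribe(p→/fawoflun, c→ru)
<== created
==> arbor.shunt(s→/sneplarn/lep, d→/sneplarn/kond)
<== ok
==> arbor.survey(p→/sneplarn)
<== [je_am/, kond, lome]


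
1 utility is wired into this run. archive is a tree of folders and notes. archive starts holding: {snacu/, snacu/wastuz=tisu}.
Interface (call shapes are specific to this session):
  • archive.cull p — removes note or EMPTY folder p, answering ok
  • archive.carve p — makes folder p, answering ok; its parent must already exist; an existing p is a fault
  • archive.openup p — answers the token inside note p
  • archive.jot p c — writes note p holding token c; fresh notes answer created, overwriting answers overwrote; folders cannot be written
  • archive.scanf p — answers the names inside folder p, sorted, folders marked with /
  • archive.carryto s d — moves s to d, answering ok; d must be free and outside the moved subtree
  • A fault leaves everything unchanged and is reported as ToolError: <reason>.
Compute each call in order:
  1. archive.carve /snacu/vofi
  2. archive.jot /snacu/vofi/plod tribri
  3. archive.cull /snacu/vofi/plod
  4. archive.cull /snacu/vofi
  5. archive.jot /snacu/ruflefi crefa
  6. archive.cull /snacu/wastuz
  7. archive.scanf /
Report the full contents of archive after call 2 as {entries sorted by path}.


Answer: {snacu/, snacu/vofi/, snacu/vofi/plod=tribri, snacu/wastuz=tisu}

Derivation:
Do: archive.carve[p='/snacu/vofi']
See: ok
Do: archive.jot[p='/snacu/vofi/plod'; c='tribri']
See: created
Do: archive.cull[p='/snacu/vofi/plod']
See: ok
Do: archive.cull[p='/snacu/vofi']
See: ok
Do: archive.jot[p='/snacu/ruflefi'; c='crefa']
See: created
Do: archive.cull[p='/snacu/wastuz']
See: ok
Do: archive.scanf[p='/']
See: [snacu/]


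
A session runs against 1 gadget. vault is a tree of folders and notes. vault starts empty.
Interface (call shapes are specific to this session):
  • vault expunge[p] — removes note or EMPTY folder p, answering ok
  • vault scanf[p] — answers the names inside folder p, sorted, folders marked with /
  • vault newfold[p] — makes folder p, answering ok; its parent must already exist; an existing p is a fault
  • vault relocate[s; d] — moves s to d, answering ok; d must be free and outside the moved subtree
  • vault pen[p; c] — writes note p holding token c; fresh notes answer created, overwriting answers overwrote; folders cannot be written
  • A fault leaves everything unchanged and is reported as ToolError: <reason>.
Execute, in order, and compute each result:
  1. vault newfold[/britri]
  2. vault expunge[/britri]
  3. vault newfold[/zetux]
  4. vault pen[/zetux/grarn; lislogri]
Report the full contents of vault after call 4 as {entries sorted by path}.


I run vault newfold on /britri: ok.
Calling vault expunge on /britri, → ok.
Now I run vault newfold on /zetux, and get ok.
Then vault pen on /zetux/grarn, lislogri, — result: created.

Answer: {zetux/, zetux/grarn=lislogri}


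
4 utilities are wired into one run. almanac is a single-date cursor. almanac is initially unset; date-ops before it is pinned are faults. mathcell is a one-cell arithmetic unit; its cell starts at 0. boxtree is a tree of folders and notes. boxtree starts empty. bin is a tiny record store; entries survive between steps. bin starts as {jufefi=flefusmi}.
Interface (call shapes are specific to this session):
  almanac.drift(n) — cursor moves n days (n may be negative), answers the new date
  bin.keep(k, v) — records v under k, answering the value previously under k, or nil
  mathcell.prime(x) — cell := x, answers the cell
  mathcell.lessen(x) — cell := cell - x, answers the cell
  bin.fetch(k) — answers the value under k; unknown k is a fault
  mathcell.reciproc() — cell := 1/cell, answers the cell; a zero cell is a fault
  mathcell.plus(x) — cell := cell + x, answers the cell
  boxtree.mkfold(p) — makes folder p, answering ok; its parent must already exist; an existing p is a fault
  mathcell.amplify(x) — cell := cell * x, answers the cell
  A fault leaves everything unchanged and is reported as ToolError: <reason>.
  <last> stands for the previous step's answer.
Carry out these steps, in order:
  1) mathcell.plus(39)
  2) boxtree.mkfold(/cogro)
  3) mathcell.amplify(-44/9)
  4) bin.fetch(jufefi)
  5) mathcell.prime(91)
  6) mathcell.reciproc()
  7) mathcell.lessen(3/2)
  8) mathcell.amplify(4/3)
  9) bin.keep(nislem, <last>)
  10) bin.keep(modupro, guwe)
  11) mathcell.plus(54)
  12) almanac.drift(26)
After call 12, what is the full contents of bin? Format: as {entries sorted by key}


;; 1. plus(x=39) : 39
;; 2. mkfold(p=/cogro) : ok
;; 3. amplify(x=-44/9) : -572/3
;; 4. fetch(k=jufefi) : flefusmi
;; 5. prime(x=91) : 91
;; 6. reciproc() : 1/91
;; 7. lessen(x=3/2) : -271/182
;; 8. amplify(x=4/3) : -542/273
;; 9. keep(k=nislem, v=<last>) : nil
;; 10. keep(k=modupro, v=guwe) : nil
;; 11. plus(x=54) : 14200/273
;; 12. drift(n=26) : ToolError: no date set

Answer: {jufefi=flefusmi, modupro=guwe, nislem=-542/273}
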